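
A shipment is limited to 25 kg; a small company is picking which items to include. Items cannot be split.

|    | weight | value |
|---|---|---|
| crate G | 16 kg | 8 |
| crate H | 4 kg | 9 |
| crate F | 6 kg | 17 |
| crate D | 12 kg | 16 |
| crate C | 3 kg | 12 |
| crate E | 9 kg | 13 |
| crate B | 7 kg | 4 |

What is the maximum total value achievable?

54

crate H + crate F + crate C + crate E: weight 4 + 6 + 3 + 9 = 22 ≤ 25, value 9 + 17 + 12 + 13 = 51.
crate H + crate F + crate D + crate C: weight 4 + 6 + 12 + 3 = 25 ≤ 25, value 9 + 17 + 16 + 12 = 54.
crate F + crate C + crate E + crate B: weight 6 + 3 + 9 + 7 = 25 ≤ 25, value 17 + 12 + 13 + 4 = 46.
Best is crate H, crate F, crate D, and crate C with total value 54.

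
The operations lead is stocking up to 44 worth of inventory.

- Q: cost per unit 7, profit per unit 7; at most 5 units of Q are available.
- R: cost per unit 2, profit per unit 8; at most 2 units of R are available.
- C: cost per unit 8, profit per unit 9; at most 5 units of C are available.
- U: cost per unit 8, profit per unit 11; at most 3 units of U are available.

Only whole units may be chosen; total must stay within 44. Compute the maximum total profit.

67

2×R, 2×C, and 3×U: cost 44 ≤ 44, profit 2·8 + 2·9 + 3·11 = 67.
2×R, 3×C, and 2×U: cost 44 ≤ 44, profit 2·8 + 3·9 + 2·11 = 65.
Best is 67.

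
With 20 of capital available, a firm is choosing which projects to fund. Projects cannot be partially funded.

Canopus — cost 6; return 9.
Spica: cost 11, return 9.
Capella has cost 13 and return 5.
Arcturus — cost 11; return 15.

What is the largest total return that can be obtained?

Canopus + Spica: cost 6 + 11 = 17 ≤ 20, return 9 + 9 = 18.
Canopus + Arcturus: cost 6 + 11 = 17 ≤ 20, return 9 + 15 = 24.
Best is Canopus and Arcturus with total return 24.

24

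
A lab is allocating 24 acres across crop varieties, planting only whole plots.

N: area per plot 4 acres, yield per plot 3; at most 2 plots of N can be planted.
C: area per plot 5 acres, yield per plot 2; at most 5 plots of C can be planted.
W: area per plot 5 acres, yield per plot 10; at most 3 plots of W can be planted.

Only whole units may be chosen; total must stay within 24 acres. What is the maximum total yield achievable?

36

This is a bounded integer knapsack.
1×N, 1×C, and 3×W: area 24 ≤ 24, yield 1·3 + 1·2 + 3·10 = 35.
2×N and 3×W: area 23 ≤ 24, yield 2·3 + 3·10 = 36.
Best is 36.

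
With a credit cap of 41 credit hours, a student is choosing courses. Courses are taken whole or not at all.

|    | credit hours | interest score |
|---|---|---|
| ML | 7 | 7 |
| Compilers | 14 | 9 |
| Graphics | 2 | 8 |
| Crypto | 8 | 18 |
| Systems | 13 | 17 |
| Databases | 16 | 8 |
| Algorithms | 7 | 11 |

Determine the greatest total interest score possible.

Allowing fractional choices, the relaxed optimum would be about 63.6, but courses are indivisible.
ML + Graphics + Crypto + Systems + Algorithms: credit hours 7 + 2 + 8 + 13 + 7 = 37 ≤ 41, interest score 7 + 8 + 18 + 17 + 11 = 61.
Graphics + Crypto + Systems + Algorithms: credit hours 2 + 8 + 13 + 7 = 30 ≤ 41, interest score 8 + 18 + 17 + 11 = 54.
Best is ML, Graphics, Crypto, Systems, and Algorithms with total interest score 61.

61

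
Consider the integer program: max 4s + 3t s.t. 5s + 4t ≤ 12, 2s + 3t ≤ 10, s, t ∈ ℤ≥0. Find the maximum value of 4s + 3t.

(s,t)=(0,3) is feasible, giving 9.
(s,t)=(2,0) is feasible, giving 8.
(s,t)=(1,1) is feasible, giving 7.
The best lattice point is (0,3), giving 9.

9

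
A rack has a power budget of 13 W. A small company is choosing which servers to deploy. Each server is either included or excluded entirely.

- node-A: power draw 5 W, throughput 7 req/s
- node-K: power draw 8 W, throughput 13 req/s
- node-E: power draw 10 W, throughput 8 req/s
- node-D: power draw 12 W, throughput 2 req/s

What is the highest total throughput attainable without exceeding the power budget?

Treat it as a binary knapsack problem.
node-A + node-K: power draw 5 + 8 = 13 ≤ 13, throughput 7 + 13 = 20.
node-K: power draw 8 ≤ 13, throughput 13.
node-E: power draw 10 ≤ 13, throughput 8.
Best is node-A and node-K with total throughput 20.

20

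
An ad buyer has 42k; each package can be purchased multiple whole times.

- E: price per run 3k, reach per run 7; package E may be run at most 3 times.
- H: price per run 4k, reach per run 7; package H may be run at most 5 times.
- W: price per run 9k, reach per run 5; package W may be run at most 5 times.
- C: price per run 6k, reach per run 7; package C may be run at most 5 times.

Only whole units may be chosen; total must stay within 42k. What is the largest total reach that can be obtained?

This is a bounded integer knapsack.
E has the best ratio (7/3); taking only E gives at most 3×7 = 21 (stopped by the supply cap of 3).
Mixing does better — 3×E, 5×H, and 2×C: price 41 ≤ 42, reach 3·7 + 5·7 + 2·7 = 70.

70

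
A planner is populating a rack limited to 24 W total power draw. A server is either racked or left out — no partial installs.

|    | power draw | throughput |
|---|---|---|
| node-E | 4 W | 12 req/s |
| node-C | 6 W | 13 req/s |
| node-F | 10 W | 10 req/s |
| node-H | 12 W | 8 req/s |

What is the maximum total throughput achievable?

35

Allowing fractional choices, the relaxed optimum would be about 37.7, but servers are indivisible.
node-E + node-C + node-H: power draw 4 + 6 + 12 = 22 ≤ 24, throughput 12 + 13 + 8 = 33.
node-E + node-C: power draw 4 + 6 = 10 ≤ 24, throughput 12 + 13 = 25.
node-E + node-C + node-F: power draw 4 + 6 + 10 = 20 ≤ 24, throughput 12 + 13 + 10 = 35.
Best is node-E, node-C, and node-F with total throughput 35.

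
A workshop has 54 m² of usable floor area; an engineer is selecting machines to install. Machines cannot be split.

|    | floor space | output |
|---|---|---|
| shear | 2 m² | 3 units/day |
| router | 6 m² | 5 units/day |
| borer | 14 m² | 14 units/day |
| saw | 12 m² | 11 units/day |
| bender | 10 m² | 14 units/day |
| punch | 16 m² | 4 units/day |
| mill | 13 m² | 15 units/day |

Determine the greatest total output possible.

shear + router + borer + bender + mill: floor space 2 + 6 + 14 + 10 + 13 = 45 ≤ 54, output 3 + 5 + 14 + 14 + 15 = 51.
shear + borer + saw + bender + mill: floor space 2 + 14 + 12 + 10 + 13 = 51 ≤ 54, output 3 + 14 + 11 + 14 + 15 = 57.
borer + saw + bender + mill: floor space 14 + 12 + 10 + 13 = 49 ≤ 54, output 14 + 11 + 14 + 15 = 54.
Best is shear, borer, saw, bender, and mill with total output 57.

57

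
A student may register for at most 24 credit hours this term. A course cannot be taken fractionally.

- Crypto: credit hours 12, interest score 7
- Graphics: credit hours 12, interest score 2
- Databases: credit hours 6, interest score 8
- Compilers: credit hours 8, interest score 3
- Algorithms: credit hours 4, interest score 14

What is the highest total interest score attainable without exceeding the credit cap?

Databases + Compilers + Algorithms: credit hours 6 + 8 + 4 = 18 ≤ 24, interest score 8 + 3 + 14 = 25.
Crypto + Databases + Algorithms: credit hours 12 + 6 + 4 = 22 ≤ 24, interest score 7 + 8 + 14 = 29.
Graphics + Databases + Algorithms: credit hours 12 + 6 + 4 = 22 ≤ 24, interest score 2 + 8 + 14 = 24.
Best is Crypto, Databases, and Algorithms with total interest score 29.

29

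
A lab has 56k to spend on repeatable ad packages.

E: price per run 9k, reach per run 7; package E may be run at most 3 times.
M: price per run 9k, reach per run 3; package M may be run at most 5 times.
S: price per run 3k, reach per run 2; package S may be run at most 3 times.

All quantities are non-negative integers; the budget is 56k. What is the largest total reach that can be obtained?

This is a bounded integer knapsack.
E has the best ratio (7/9); taking only E gives at most 3×7 = 21 (stopped by the supply cap of 3).
Mixing does better — 3×E, 2×M, and 3×S: price 54 ≤ 56, reach 3·7 + 2·3 + 3·2 = 33.

33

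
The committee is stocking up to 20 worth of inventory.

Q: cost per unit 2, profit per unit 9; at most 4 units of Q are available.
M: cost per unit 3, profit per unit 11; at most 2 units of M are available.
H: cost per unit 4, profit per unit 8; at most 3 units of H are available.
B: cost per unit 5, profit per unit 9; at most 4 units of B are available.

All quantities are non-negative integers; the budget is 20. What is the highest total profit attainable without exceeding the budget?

This is a bounded integer knapsack.
Take 4×Q, 2×M, and 1×B: cost 19 ≤ 20, profit 4·9 + 2·11 + 1·9 = 67.
Q has the best ratio (9/2) and is taken to its limit of 4; remaining capacity is filled optimally with the others.

67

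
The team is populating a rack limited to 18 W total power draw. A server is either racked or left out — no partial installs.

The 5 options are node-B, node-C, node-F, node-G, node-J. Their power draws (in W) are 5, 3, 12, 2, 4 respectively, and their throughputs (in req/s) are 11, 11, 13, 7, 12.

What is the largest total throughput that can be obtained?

node-F + node-G + node-J: power draw 12 + 2 + 4 = 18 ≤ 18, throughput 13 + 7 + 12 = 32.
node-B + node-C + node-G + node-J: power draw 5 + 3 + 2 + 4 = 14 ≤ 18, throughput 11 + 11 + 7 + 12 = 41.
node-B + node-C + node-J: power draw 5 + 3 + 4 = 12 ≤ 18, throughput 11 + 11 + 12 = 34.
Best is node-B, node-C, node-G, and node-J with total throughput 41.

41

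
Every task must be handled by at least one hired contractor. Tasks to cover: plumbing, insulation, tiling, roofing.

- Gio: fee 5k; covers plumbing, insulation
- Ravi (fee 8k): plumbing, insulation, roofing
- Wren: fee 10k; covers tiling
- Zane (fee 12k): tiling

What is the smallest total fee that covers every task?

18

The greedy cost-per-new-task heuristic would pick Gio, Ravi, and Wren for 23, but a cheaper cover exists.
Choose Ravi and Wren: together they cover plumbing, insulation, tiling, roofing — every task.
Total fee: 8 + 10 = 18.
No cover costs less than 18.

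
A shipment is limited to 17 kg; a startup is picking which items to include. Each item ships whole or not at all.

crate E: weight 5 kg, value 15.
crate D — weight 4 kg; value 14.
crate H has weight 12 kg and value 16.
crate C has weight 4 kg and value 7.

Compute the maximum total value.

36

This is an integer program with binary decision variables.
Allowing fractional choices, the relaxed optimum would be about 41.3, but items are indivisible.
crate E + crate D + crate C: weight 5 + 4 + 4 = 13 ≤ 17, value 15 + 14 + 7 = 36.
crate E + crate H: weight 5 + 12 = 17 ≤ 17, value 15 + 16 = 31.
Best is crate E, crate D, and crate C with total value 36.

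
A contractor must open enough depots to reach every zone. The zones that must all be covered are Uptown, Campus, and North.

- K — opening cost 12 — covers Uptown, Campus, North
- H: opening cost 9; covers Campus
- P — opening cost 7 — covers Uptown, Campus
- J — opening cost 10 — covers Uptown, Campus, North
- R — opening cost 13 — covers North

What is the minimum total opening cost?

10

J alone covers Uptown, Campus, North — every zone.
Total opening cost: 10.
No cover costs less than 10.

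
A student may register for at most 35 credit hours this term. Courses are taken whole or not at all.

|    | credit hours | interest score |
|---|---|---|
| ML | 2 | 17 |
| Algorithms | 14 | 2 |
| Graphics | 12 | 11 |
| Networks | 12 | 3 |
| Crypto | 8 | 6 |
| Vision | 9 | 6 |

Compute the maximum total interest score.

This is a 0-1 knapsack instance.
ML + Graphics + Crypto + Vision: credit hours 2 + 12 + 8 + 9 = 31 ≤ 35, interest score 17 + 11 + 6 + 6 = 40.
ML + Graphics + Networks + Vision: credit hours 2 + 12 + 12 + 9 = 35 ≤ 35, interest score 17 + 11 + 3 + 6 = 37.
ML + Graphics + Networks + Crypto: credit hours 2 + 12 + 12 + 8 = 34 ≤ 35, interest score 17 + 11 + 3 + 6 = 37.
Best is ML, Graphics, Crypto, and Vision with total interest score 40.

40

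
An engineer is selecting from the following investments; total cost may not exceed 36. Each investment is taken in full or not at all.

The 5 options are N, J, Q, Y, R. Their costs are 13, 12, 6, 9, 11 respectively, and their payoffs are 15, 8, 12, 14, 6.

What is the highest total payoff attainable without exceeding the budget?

41

Allowing fractional choices, the relaxed optimum would be about 46.3, but investments are indivisible.
N + J + Y: cost 13 + 12 + 9 = 34 ≤ 36, payoff 15 + 8 + 14 = 37.
N + Q + Y: cost 13 + 6 + 9 = 28 ≤ 36, payoff 15 + 12 + 14 = 41.
Best is N, Q, and Y with total payoff 41.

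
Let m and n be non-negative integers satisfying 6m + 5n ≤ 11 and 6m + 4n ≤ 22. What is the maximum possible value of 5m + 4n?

The continuous relaxation peaks at (1.83, 0) with value 9.17; rounding to a feasible lattice point costs some objective.
(m,n)=(1,1): 6·1+5·1=11≤11, 6·1+4·1=10≤22, objective 9.
(m,n)=(0,2): 6·0+5·2=10≤11, 6·0+4·2=8≤22, objective 8.
No feasible integer point exceeds 9.

9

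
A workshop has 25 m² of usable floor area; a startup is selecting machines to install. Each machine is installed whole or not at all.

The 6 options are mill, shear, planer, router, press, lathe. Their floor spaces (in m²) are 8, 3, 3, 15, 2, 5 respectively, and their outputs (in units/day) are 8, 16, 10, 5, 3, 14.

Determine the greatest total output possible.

51

This is an integer program with binary decision variables.
Take mill, shear, planer, press, and lathe: floor space 8 + 3 + 3 + 2 + 5 = 21 ≤ 25, output 8 + 16 + 10 + 3 + 14 = 51.
No other feasible combination does better.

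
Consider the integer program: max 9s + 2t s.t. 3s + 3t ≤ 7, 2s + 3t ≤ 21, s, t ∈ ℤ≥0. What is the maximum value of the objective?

18

(s,t)=(2,0): 3·2+3·0=6≤7, 2·2+3·0=4≤21, objective 18.
(s,t)=(1,1): 3·1+3·1=6≤7, 2·1+3·1=5≤21, objective 11.
Maximum is 18 at (s,t)=(2,0).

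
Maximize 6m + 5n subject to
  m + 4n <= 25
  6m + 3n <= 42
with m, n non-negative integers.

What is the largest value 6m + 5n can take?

50

The continuous relaxation peaks at (4.43, 5.14) with value 52.29; rounding to a feasible lattice point costs some objective.
(m,n)=(5,4) is feasible, giving 50.
(m,n)=(4,5) is feasible, giving 49.
(m,n)=(5,3) is feasible, giving 45.
The best lattice point is (5,4), giving 50.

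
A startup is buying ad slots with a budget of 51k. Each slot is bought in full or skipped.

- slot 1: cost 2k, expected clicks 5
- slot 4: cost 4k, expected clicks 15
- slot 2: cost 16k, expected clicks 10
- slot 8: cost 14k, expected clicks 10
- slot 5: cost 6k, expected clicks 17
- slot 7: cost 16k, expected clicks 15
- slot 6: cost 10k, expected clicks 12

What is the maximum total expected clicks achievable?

69

slot 4 + slot 2 + slot 8 + slot 5 + slot 6: cost 4 + 16 + 14 + 6 + 10 = 50 ≤ 51, expected clicks 15 + 10 + 10 + 17 + 12 = 64.
slot 4 + slot 8 + slot 5 + slot 7 + slot 6: cost 4 + 14 + 6 + 16 + 10 = 50 ≤ 51, expected clicks 15 + 10 + 17 + 15 + 12 = 69.
slot 1 + slot 4 + slot 5 + slot 7 + slot 6: cost 2 + 4 + 6 + 16 + 10 = 38 ≤ 51, expected clicks 5 + 15 + 17 + 15 + 12 = 64.
Best is slot 4, slot 8, slot 5, slot 7, and slot 6 with total expected clicks 69.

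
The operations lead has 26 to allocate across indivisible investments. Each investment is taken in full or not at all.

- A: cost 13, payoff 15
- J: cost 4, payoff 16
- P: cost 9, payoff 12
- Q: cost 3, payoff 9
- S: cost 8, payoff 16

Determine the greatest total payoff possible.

53

Treat it as a binary knapsack problem.
Take J, P, Q, and S: cost 4 + 9 + 3 + 8 = 24 ≤ 26, payoff 16 + 12 + 9 + 16 = 53.
No other feasible combination does better.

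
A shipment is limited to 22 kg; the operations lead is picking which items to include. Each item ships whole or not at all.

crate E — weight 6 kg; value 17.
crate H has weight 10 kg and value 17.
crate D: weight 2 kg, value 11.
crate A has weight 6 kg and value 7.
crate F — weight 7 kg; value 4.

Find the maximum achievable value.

45

Allowing fractional choices, the relaxed optimum would be about 49.7, but items are indivisible.
crate E + crate H + crate D: weight 6 + 10 + 2 = 18 ≤ 22, value 17 + 17 + 11 = 45.
crate E + crate H + crate A: weight 6 + 10 + 6 = 22 ≤ 22, value 17 + 17 + 7 = 41.
crate E + crate D + crate A + crate F: weight 6 + 2 + 6 + 7 = 21 ≤ 22, value 17 + 11 + 7 + 4 = 39.
Best is crate E, crate H, and crate D with total value 45.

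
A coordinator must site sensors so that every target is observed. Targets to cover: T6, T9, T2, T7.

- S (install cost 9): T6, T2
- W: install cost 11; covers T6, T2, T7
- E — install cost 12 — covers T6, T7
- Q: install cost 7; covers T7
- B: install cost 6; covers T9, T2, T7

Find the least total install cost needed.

Choose S and B: together they cover T6, T9, T2, T7 — every target.
Total install cost: 9 + 6 = 15.

15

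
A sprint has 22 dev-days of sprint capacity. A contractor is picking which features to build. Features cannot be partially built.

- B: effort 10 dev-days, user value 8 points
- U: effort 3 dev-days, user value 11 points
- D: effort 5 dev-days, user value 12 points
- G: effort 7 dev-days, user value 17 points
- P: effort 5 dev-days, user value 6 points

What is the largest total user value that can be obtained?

46

U + D + G + P: effort 3 + 5 + 7 + 5 = 20 ≤ 22, user value 11 + 12 + 17 + 6 = 46.
U + D + G: effort 3 + 5 + 7 = 15 ≤ 22, user value 11 + 12 + 17 = 40.
Best is U, D, G, and P with total user value 46.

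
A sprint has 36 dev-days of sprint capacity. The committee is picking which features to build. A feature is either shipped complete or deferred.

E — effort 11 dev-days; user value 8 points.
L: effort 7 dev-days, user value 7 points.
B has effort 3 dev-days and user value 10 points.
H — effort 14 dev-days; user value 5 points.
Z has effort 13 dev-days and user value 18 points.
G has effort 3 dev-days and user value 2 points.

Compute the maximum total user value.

E + B + Z + G: effort 11 + 3 + 13 + 3 = 30 ≤ 36, user value 8 + 10 + 18 + 2 = 38.
L + B + Z + G: effort 7 + 3 + 13 + 3 = 26 ≤ 36, user value 7 + 10 + 18 + 2 = 37.
E + L + B + Z: effort 11 + 7 + 3 + 13 = 34 ≤ 36, user value 8 + 7 + 10 + 18 = 43.
Best is E, L, B, and Z with total user value 43.

43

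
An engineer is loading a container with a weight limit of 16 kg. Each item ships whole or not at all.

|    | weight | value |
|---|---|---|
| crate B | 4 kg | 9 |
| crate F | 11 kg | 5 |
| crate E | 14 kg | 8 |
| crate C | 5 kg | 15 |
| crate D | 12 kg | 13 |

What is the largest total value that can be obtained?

Allowing fractional choices, the relaxed optimum would be about 31.6, but items are indivisible.
crate B + crate C: weight 4 + 5 = 9 ≤ 16, value 9 + 15 = 24.
crate F + crate C: weight 11 + 5 = 16 ≤ 16, value 5 + 15 = 20.
crate B + crate D: weight 4 + 12 = 16 ≤ 16, value 9 + 13 = 22.
Best is crate B and crate C with total value 24.

24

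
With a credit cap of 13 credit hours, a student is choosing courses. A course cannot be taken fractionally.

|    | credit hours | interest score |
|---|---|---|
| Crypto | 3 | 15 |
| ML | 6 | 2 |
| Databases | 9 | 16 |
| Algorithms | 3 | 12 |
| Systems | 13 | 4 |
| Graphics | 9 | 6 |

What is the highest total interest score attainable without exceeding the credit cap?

31

Allowing fractional choices, the relaxed optimum would be about 39.4, but courses are indivisible.
Databases + Algorithms: credit hours 9 + 3 = 12 ≤ 13, interest score 16 + 12 = 28.
Crypto + ML + Algorithms: credit hours 3 + 6 + 3 = 12 ≤ 13, interest score 15 + 2 + 12 = 29.
Crypto + Databases: credit hours 3 + 9 = 12 ≤ 13, interest score 15 + 16 = 31.
Best is Crypto and Databases with total interest score 31.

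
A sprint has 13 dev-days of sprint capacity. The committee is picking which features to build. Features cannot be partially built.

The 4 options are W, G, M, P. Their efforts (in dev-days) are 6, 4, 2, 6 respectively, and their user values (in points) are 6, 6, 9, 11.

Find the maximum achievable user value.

26

G + M + P: effort 4 + 2 + 6 = 12 ≤ 13, user value 6 + 9 + 11 = 26.
M + P: effort 2 + 6 = 8 ≤ 13, user value 9 + 11 = 20.
W + G + M: effort 6 + 4 + 2 = 12 ≤ 13, user value 6 + 6 + 9 = 21.
Best is G, M, and P with total user value 26.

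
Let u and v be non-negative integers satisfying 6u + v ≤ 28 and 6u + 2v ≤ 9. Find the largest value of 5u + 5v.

20

The continuous relaxation peaks at (0, 4.5) with value 22.50; rounding to a feasible lattice point costs some objective.
(u,v)=(0,4): 6·0+1·4=4≤28, 6·0+2·4=8≤9, objective 20.
(u,v)=(0,3): 6·0+1·3=3≤28, 6·0+2·3=6≤9, objective 15.
Maximum is 20 at (u,v)=(0,4).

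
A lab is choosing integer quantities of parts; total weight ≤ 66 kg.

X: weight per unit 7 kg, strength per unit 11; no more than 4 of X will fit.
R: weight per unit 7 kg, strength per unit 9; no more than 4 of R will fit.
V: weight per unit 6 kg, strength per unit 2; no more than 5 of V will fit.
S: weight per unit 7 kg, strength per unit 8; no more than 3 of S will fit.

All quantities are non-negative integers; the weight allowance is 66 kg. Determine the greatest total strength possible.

88

This is a bounded integer knapsack.
X has the best ratio (11/7); taking only X gives at most 4×11 = 44 (stopped by the supply cap of 4).
Mixing does better — 4×X, 4×R, and 1×S: weight 63 ≤ 66, strength 4·11 + 4·9 + 1·8 = 88.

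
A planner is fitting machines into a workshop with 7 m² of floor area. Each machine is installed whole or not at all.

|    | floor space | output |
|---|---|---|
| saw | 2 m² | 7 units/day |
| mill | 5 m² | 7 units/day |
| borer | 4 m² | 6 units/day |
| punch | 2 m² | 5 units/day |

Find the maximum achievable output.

14

Take saw and mill: floor space 2 + 5 = 7 ≤ 7, output 7 + 7 = 14.
No other feasible combination does better.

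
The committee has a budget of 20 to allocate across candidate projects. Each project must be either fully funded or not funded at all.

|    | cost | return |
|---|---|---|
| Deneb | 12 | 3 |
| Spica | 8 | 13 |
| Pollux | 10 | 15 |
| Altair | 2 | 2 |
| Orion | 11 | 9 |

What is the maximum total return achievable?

30

This is an integer program with binary decision variables.
Spica + Pollux + Altair: cost 8 + 10 + 2 = 20 ≤ 20, return 13 + 15 + 2 = 30.
Spica + Pollux: cost 8 + 10 = 18 ≤ 20, return 13 + 15 = 28.
Best is Spica, Pollux, and Altair with total return 30.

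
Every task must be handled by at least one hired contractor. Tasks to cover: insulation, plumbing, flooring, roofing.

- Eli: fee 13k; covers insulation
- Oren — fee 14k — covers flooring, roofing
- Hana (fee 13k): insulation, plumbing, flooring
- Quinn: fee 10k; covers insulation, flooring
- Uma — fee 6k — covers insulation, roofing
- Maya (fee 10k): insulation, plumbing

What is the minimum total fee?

Choose Hana and Uma: together they cover insulation, plumbing, flooring, roofing — every task.
Total fee: 13 + 6 = 19.

19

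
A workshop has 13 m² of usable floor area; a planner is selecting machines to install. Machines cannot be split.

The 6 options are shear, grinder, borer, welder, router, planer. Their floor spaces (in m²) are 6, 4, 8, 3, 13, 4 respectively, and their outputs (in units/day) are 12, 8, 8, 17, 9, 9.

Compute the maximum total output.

grinder + welder + planer: floor space 4 + 3 + 4 = 11 ≤ 13, output 8 + 17 + 9 = 34.
shear + grinder + welder: floor space 6 + 4 + 3 = 13 ≤ 13, output 12 + 8 + 17 = 37.
shear + welder + planer: floor space 6 + 3 + 4 = 13 ≤ 13, output 12 + 17 + 9 = 38.
Best is shear, welder, and planer with total output 38.

38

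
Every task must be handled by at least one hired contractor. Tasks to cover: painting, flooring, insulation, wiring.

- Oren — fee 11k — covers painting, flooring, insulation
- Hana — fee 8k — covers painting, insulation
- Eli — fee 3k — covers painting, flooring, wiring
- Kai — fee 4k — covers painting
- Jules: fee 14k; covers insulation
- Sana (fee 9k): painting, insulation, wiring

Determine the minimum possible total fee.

Choose Hana and Eli: together they cover painting, flooring, insulation, wiring — every task.
Total fee: 8 + 3 = 11.
No cover costs less than 11.

11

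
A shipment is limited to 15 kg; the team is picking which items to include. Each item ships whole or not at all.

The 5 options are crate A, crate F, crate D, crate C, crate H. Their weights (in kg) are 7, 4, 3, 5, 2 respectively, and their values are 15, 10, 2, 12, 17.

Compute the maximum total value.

44

Allowing fractional choices, the relaxed optimum would be about 47.6, but items are indivisible.
crate F + crate D + crate C + crate H: weight 4 + 3 + 5 + 2 = 14 ≤ 15, value 10 + 2 + 12 + 17 = 41.
crate A + crate C + crate H: weight 7 + 5 + 2 = 14 ≤ 15, value 15 + 12 + 17 = 44.
crate A + crate F + crate H: weight 7 + 4 + 2 = 13 ≤ 15, value 15 + 10 + 17 = 42.
Best is crate A, crate C, and crate H with total value 44.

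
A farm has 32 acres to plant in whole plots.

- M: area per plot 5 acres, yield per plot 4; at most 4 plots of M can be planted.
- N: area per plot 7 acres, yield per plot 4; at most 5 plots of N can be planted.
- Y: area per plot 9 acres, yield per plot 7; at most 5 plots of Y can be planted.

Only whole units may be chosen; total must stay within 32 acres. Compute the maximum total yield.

25

This is a bounded integer knapsack.
1×M and 3×Y: area 32 ≤ 32, yield 1·4 + 3·7 = 25.
3×M, 1×N, and 1×Y: area 31 ≤ 32, yield 3·4 + 1·4 + 1·7 = 23.
Best is 25.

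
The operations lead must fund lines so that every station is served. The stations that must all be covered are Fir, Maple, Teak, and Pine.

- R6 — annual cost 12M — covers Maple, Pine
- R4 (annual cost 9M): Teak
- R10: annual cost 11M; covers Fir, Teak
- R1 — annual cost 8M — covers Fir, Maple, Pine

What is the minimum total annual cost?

17

Choose R4 and R1: together they cover Fir, Maple, Teak, Pine — every station.
Total annual cost: 9 + 8 = 17.
No cover costs less than 17.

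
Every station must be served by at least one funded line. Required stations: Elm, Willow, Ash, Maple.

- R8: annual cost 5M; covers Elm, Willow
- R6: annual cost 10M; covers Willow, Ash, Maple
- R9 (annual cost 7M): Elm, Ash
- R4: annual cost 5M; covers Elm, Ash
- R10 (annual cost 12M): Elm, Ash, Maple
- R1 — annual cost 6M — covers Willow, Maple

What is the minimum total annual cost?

This is a weighted set-cover instance.
The greedy cost-per-new-station heuristic would pick R8 and R6 for 15, but a cheaper cover exists.
Choose R4 and R1: together they cover Elm, Willow, Ash, Maple — every station.
Total annual cost: 5 + 6 = 11.
No cover costs less than 11.

11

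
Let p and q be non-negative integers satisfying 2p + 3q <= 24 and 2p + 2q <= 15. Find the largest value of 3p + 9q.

63

(p,q)=(0,7) is feasible, giving 63.
(p,q)=(1,6) is feasible, giving 57.
(p,q)=(0,6) is feasible, giving 54.
No feasible integer point exceeds 63.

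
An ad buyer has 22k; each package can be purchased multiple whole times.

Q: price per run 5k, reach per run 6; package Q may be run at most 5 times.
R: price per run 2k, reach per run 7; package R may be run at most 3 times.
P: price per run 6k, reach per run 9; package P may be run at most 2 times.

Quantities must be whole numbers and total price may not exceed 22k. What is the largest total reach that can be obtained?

R has the best ratio (7/2); taking only R gives at most 3×7 = 21 (stopped by the supply cap of 3).
Mixing does better — 2×Q, 3×R, and 1×P: price 22 ≤ 22, reach 2·6 + 3·7 + 1·9 = 42.

42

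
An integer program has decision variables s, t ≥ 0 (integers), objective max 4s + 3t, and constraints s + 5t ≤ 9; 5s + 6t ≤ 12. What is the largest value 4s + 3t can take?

Relaxing integrality, the LP optimum is 9.60 at (s,t) = (2.4, 0), which is not an integer point.
(s,t)=(2,0): 1·2+5·0=2≤9, 5·2+6·0=10≤12, objective 8.
(s,t)=(1,1): 1·1+5·1=6≤9, 5·1+6·1=11≤12, objective 7.
(s,t)=(1,0): 1·1+5·0=1≤9, 5·1+6·0=5≤12, objective 4.
No feasible integer point exceeds 8.

8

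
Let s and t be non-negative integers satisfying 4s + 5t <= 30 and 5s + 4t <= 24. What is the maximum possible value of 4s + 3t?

(s,t)=(4,1): 4·4+5·1=21≤30, 5·4+4·1=24≤24, objective 19.
(s,t)=(3,2): 4·3+5·2=22≤30, 5·3+4·2=23≤24, objective 18.
(s,t)=(4,0): 4·4+5·0=16≤30, 5·4+4·0=20≤24, objective 16.
Maximum is 19 at (s,t)=(4,1).

19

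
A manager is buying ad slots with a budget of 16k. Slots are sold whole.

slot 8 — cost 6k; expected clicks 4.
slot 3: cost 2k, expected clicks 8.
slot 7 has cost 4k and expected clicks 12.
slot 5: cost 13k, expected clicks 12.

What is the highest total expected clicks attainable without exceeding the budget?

24

Allowing fractional choices, the relaxed optimum would be about 29.2, but ad slots are indivisible.
slot 8 + slot 3 + slot 7: cost 6 + 2 + 4 = 12 ≤ 16, expected clicks 4 + 8 + 12 = 24.
slot 3 + slot 5: cost 2 + 13 = 15 ≤ 16, expected clicks 8 + 12 = 20.
slot 3 + slot 7: cost 2 + 4 = 6 ≤ 16, expected clicks 8 + 12 = 20.
Best is slot 8, slot 3, and slot 7 with total expected clicks 24.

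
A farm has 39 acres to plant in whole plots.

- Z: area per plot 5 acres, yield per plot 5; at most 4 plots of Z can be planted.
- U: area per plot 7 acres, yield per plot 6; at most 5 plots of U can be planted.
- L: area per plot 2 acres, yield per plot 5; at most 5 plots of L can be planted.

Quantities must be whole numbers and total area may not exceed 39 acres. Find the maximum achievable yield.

52

This is a bounded integer knapsack.
L has the best ratio (5/2); taking only L gives at most 5×5 = 25 (stopped by the supply cap of 5).
Mixing does better — 3×Z, 2×U, and 5×L: area 39 ≤ 39, yield 3·5 + 2·6 + 5·5 = 52.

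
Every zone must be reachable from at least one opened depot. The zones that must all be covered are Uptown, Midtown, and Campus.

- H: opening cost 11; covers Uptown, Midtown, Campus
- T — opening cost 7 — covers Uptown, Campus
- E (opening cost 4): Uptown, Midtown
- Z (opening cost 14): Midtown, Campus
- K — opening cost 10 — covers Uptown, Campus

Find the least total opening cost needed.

11

H alone covers Uptown, Midtown, Campus — every zone.
Total opening cost: 11.
No cover costs less than 11.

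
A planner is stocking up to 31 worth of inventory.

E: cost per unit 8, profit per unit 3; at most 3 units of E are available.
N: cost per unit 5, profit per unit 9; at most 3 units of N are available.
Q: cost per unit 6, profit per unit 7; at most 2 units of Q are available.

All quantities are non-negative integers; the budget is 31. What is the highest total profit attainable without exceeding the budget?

1×E, 3×N, and 1×Q: cost 29 ≤ 31, profit 1·3 + 3·9 + 1·7 = 37.
3×N and 2×Q: cost 27 ≤ 31, profit 3·9 + 2·7 = 41.
Best is 41.

41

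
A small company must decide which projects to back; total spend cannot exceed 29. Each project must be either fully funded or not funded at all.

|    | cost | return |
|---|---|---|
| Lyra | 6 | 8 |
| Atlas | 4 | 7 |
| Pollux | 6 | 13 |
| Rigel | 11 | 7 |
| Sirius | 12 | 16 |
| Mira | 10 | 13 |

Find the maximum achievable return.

44

Pollux + Sirius + Mira: cost 6 + 12 + 10 = 28 ≤ 29, return 13 + 16 + 13 = 42.
Lyra + Atlas + Pollux + Sirius: cost 6 + 4 + 6 + 12 = 28 ≤ 29, return 8 + 7 + 13 + 16 = 44.
Lyra + Atlas + Pollux + Mira: cost 6 + 4 + 6 + 10 = 26 ≤ 29, return 8 + 7 + 13 + 13 = 41.
Best is Lyra, Atlas, Pollux, and Sirius with total return 44.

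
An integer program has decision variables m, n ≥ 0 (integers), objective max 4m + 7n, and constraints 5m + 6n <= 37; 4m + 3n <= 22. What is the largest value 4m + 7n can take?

42

(m,n)=(0,6) is feasible, giving 42.
(m,n)=(1,5) is feasible, giving 39.
(m,n)=(0,5) is feasible, giving 35.
Maximum is 42 at (m,n)=(0,6).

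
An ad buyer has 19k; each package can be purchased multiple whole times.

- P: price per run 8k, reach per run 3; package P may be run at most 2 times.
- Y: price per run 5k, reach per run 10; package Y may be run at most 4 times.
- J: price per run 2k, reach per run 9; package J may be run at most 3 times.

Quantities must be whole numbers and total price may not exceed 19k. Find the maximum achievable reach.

J has the best ratio (9/2); taking only J gives at most 3×9 = 27 (stopped by the supply cap of 3).
Mixing does better — 3×Y and 2×J: price 19 ≤ 19, reach 3·10 + 2·9 = 48.

48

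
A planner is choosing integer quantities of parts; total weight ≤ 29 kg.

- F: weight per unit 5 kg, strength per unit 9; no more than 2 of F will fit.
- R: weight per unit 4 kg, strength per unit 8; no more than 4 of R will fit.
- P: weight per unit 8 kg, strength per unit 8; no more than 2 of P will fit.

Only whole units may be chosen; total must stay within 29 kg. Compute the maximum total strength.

2×F and 4×R: weight 26 ≤ 29, strength 2·9 + 4·8 = 50.
1×F, 4×R, and 1×P: weight 29 ≤ 29, strength 1·9 + 4·8 + 1·8 = 49.
Best is 50.

50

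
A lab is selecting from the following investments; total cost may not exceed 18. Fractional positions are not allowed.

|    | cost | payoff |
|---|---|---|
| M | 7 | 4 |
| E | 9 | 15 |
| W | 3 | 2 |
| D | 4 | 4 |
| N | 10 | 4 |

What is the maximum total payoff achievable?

E + D: cost 9 + 4 = 13 ≤ 18, payoff 15 + 4 = 19.
M + E: cost 7 + 9 = 16 ≤ 18, payoff 4 + 15 = 19.
E + W + D: cost 9 + 3 + 4 = 16 ≤ 18, payoff 15 + 2 + 4 = 21.
Best is E, W, and D with total payoff 21.

21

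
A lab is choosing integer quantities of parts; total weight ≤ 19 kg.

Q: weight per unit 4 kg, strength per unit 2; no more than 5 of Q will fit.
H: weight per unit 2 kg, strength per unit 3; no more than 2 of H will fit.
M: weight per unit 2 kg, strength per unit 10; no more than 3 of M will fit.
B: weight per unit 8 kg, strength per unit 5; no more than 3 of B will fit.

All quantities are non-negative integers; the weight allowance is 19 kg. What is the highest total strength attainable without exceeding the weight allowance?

Take 2×H, 3×M, and 1×B: weight 18 ≤ 19, strength 2·3 + 3·10 + 1·5 = 41.
M has the best ratio (10/2) and is taken to its limit of 3; remaining capacity is filled optimally with the others.

41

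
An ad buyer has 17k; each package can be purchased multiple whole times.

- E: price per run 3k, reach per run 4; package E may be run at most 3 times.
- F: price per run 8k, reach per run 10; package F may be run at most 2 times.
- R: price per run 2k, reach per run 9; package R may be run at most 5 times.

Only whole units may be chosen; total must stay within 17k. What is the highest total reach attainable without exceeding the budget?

1×E and 5×R: price 13 ≤ 17, reach 1·4 + 5·9 = 49.
2×E and 5×R: price 16 ≤ 17, reach 2·4 + 5·9 = 53.
Best is 53.

53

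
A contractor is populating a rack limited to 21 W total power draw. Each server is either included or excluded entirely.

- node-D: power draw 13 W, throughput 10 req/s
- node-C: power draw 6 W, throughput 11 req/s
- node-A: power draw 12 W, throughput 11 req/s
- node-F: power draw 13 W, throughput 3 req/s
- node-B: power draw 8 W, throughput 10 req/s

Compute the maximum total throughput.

node-C + node-B: power draw 6 + 8 = 14 ≤ 21, throughput 11 + 10 = 21.
node-D + node-C: power draw 13 + 6 = 19 ≤ 21, throughput 10 + 11 = 21.
node-C + node-A: power draw 6 + 12 = 18 ≤ 21, throughput 11 + 11 = 22.
Best is node-C and node-A with total throughput 22.

22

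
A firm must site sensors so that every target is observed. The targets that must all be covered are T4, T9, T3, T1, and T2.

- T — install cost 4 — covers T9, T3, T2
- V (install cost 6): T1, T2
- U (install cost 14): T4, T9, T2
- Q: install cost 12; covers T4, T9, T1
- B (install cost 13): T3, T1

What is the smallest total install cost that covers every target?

16

Choose T and Q: together they cover T4, T9, T3, T1, T2 — every target.
Total install cost: 4 + 12 = 16.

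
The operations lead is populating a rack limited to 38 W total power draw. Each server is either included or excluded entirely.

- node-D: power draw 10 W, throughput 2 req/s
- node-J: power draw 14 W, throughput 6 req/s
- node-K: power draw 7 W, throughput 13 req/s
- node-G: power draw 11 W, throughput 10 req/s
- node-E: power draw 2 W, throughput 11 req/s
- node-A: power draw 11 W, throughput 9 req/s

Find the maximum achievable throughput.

This is a 0-1 knapsack instance.
Allowing fractional choices, the relaxed optimum would be about 46.0, but servers are indivisible.
node-K + node-G + node-E + node-A: power draw 7 + 11 + 2 + 11 = 31 ≤ 38, throughput 13 + 10 + 11 + 9 = 43.
node-J + node-K + node-E + node-A: power draw 14 + 7 + 2 + 11 = 34 ≤ 38, throughput 6 + 13 + 11 + 9 = 39.
node-J + node-K + node-G + node-E: power draw 14 + 7 + 11 + 2 = 34 ≤ 38, throughput 6 + 13 + 10 + 11 = 40.
Best is node-K, node-G, node-E, and node-A with total throughput 43.

43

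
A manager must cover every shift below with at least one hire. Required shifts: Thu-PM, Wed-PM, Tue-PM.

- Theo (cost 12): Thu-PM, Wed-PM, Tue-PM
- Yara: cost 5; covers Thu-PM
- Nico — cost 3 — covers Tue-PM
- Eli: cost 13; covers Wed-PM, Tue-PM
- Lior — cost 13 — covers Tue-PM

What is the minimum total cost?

This is an integer covering problem.
The greedy cost-per-new-shift heuristic would pick Nico, Yara, and Theo for 20, but a cheaper cover exists.
Theo alone covers Thu-PM, Wed-PM, Tue-PM — every shift.
Total cost: 12.
No cover costs less than 12.

12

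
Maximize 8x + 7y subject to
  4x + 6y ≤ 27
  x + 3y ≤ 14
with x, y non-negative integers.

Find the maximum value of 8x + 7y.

48

Relaxing integrality, the LP optimum is 54.00 at (x,y) = (6.75, 0), which is not an integer point.
(x,y)=(6,0): 4·6+6·0=24≤27, 1·6+3·0=6≤14, objective 48.
(x,y)=(5,1): 4·5+6·1=26≤27, 1·5+3·1=8≤14, objective 47.
Maximum is 48 at (x,y)=(6,0).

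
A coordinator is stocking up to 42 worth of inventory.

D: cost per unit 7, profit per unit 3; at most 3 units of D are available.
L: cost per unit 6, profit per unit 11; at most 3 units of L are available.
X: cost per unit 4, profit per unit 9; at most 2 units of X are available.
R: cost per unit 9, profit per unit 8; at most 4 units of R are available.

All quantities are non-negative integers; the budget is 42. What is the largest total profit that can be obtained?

62

This is a bounded integer knapsack.
Take 1×D, 3×L, 2×X, and 1×R: cost 42 ≤ 42, profit 1·3 + 3·11 + 2·9 + 1·8 = 62.
X has the best ratio (9/4) and is taken to its limit of 2; remaining capacity is filled optimally with the others.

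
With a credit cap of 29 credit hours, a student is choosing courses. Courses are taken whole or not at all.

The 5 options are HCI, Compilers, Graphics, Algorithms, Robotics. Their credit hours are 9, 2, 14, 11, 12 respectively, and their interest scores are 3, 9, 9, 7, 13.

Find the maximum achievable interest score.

31

HCI + Compilers + Robotics: credit hours 9 + 2 + 12 = 23 ≤ 29, interest score 3 + 9 + 13 = 25.
Compilers + Graphics + Robotics: credit hours 2 + 14 + 12 = 28 ≤ 29, interest score 9 + 9 + 13 = 31.
Compilers + Algorithms + Robotics: credit hours 2 + 11 + 12 = 25 ≤ 29, interest score 9 + 7 + 13 = 29.
Best is Compilers, Graphics, and Robotics with total interest score 31.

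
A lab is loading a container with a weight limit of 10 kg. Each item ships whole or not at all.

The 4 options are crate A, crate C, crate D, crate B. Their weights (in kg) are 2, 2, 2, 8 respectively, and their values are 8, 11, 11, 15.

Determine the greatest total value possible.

30

crate C + crate B: weight 2 + 8 = 10 ≤ 10, value 11 + 15 = 26.
crate D + crate B: weight 2 + 8 = 10 ≤ 10, value 11 + 15 = 26.
crate A + crate C + crate D: weight 2 + 2 + 2 = 6 ≤ 10, value 8 + 11 + 11 = 30.
Best is crate A, crate C, and crate D with total value 30.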